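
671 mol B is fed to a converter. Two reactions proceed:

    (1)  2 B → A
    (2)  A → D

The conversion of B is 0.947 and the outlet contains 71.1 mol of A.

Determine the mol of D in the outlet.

247 mol

Conversion of B: B consumed = 2ξ₁ = 0.947 × 671 → ξ₁ = 317.7 mol.
A balance: n_A = 0 + 1ξ₁ − 1ξ₂ = 71.1 → ξ₂ = (1·317.7 − 71.1)/1 = 246.6 mol.
Outlet amounts (n = n₀ + Σ ν·ξ):
  B: 671 − 2(317.7) = 35.56
  A: 0 + 1(317.7) − 1(246.6) = 71.1
  D: 0 + 1(246.6) = 246.6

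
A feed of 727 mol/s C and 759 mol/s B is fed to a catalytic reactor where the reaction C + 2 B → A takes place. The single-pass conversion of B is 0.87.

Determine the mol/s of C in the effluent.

B reacted = 0.87 × 759 = 660.3 mol/s; ν_B = −2, so ξ = 660.3/2 = 330.2 mol/s.
Outlet amounts (n = n₀ + ν ξ):
  C: 727 − 1(330.2) = 396.8
  B: 759 − 2(330.2) = 98.67
  A: 0 + 1(330.2) = 330.2

397 mol/s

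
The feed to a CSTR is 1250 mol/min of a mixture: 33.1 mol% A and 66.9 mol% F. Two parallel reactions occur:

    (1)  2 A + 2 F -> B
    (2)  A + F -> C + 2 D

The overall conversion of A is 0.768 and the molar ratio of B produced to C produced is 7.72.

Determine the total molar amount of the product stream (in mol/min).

822 mol/min

Conversion of A: A consumed = 0.768 × 413.8 = 317.8 mol/min = 2ξ₁ + 1ξ₂.
Selectivity: 1ξ₁ / (1ξ₂) = 7.72 → ξ₁ = 7.72 ξ₂.
Substitute: (2·7.72 + 1) ξ₂ = 317.8 → ξ₂ = 19.33 mol/min, ξ₁ = 149.2 mol/min.
Outlet amounts (n = n₀ + Σ ν·ξ):
  A: 413.8 − 2(149.2) − 1(19.33) = 95.99
  F: 836.2 − 2(149.2) − 1(19.33) = 518.5
  B: 0 + 1(149.2) = 149.2
  C: 0 + 1(19.33) = 19.33
  D: 0 + 2(19.33) = 38.66
Total out = 95.99 + 518.5 + 149.2 + 19.33 + 38.66 = 821.7 mol/min.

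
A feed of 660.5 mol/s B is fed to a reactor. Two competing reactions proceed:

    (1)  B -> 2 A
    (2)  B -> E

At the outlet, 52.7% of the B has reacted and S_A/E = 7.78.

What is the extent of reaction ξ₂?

Conversion of B: B consumed = 0.527 × 660.5 = 348.1 mol/s = 1ξ₁ + 1ξ₂.
Selectivity: 2ξ₁ / (1ξ₂) = 7.78 → ξ₁ = 3.89 ξ₂.
Substitute: (1·3.89 + 1) ξ₂ = 348.1 → ξ₂ = 71.18 mol/s, ξ₁ = 276.9 mol/s.
Outlet amounts (n = n₀ + Σ ν·ξ):
  B: 660.5 − 1(276.9) − 1(71.18) = 312.4
  A: 0 + 2(276.9) = 553.8
  E: 0 + 1(71.18) = 71.18

ξ₂ = 71.2 mol/s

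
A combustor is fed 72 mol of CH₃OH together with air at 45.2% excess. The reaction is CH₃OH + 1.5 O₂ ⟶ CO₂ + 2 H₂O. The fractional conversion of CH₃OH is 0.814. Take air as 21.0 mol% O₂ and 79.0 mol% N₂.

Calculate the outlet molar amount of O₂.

Stoichiometric O₂ = 1.5 × 72 = 108 mol; O₂ fed = 108 × 1.452 = 156.8 mol.
N₂ fed = 156.8 × 79/21 = 589.9 mol.
Fuel reacted = 0.814 × 72 → ξ = 58.61 mol.
Outlet (n = n₀ + ν ξ):
  CH₃OH: 72 − 1(58.61) = 13.39
  O₂: 156.8 − 1.5(58.61) = 68.9
  N₂: 589.9 (inert)
  CO₂: 0 + 1(58.61) = 58.61
  H₂O: 0 + 2(58.61) = 117.2

68.9 mol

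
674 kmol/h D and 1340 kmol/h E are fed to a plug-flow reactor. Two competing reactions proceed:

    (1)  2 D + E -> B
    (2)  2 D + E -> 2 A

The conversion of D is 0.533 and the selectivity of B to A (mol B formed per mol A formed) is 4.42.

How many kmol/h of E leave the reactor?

1160 kmol/h

Conversion of D: D consumed = 0.533 × 674 = 359.2 kmol/h = 2ξ₁ + 2ξ₂.
Selectivity: 1ξ₁ / (2ξ₂) = 4.42 → ξ₁ = 8.84 ξ₂.
Substitute: (2·8.84 + 2) ξ₂ = 359.2 → ξ₂ = 18.25 kmol/h, ξ₁ = 161.4 kmol/h.
Outlet amounts (n = n₀ + Σ ν·ξ):
  D: 674 − 2(161.4) − 2(18.25) = 314.8
  E: 1340 − 1(161.4) − 1(18.25) = 1160
  B: 0 + 1(161.4) = 161.4
  A: 0 + 2(18.25) = 36.51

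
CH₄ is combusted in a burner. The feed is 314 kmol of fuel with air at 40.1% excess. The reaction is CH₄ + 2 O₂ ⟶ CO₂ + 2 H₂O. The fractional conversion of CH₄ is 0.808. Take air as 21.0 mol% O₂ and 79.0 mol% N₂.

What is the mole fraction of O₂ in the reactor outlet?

0.0827

Stoichiometric O₂ = 2 × 314 = 628 kmol; O₂ fed = 628 × 1.401 = 879.8 kmol.
N₂ fed = 879.8 × 79/21 = 3310 kmol.
Fuel reacted = 0.808 × 314 → ξ = 253.7 kmol.
Outlet (n = n₀ + ν ξ):
  CH₄: 314 − 1(253.7) = 60.29
  O₂: 879.8 − 2(253.7) = 372.4
  N₂: 3310 (inert)
  CO₂: 0 + 1(253.7) = 253.7
  H₂O: 0 + 2(253.7) = 507.4
Total out = 4504 kmol; y_O₂ = 372.4 / 4504 = 0.08269.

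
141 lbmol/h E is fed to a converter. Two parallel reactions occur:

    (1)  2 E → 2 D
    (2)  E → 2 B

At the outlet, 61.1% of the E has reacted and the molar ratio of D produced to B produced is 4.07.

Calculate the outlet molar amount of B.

Conversion of E: E consumed = 0.611 × 141 = 86.15 lbmol/h = 2ξ₁ + 1ξ₂.
Selectivity: 2ξ₁ / (2ξ₂) = 4.07 → ξ₁ = 4.07 ξ₂.
Substitute: (2·4.07 + 1) ξ₂ = 86.15 → ξ₂ = 9.426 lbmol/h, ξ₁ = 38.36 lbmol/h.
Outlet amounts (n = n₀ + Σ ν·ξ):
  E: 141 − 2(38.36) − 1(9.426) = 54.85
  D: 0 + 2(38.36) = 76.73
  B: 0 + 2(9.426) = 18.85

18.9 lbmol/h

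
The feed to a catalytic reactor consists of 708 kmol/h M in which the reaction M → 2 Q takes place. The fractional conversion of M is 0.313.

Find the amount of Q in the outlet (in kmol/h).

M reacted = 0.313 × 708 = 221.6 kmol/h; ν_M = −1, so ξ = 221.6/1 = 221.6 kmol/h.
Outlet amounts (n = n₀ + ν ξ):
  M: 708 − 1(221.6) = 486.4
  Q: 0 + 2(221.6) = 443.2

443 kmol/h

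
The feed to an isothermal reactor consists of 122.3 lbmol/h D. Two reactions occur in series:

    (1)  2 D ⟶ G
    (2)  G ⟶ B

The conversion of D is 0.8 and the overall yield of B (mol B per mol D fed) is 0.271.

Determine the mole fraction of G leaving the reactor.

Conversion of D: D consumed = 2ξ₁ = 0.8 × 122.3 → ξ₁ = 48.92 lbmol/h.
Yield of B: 1ξ₂ / 122.3 = 0.271 → ξ₂ = 33.14 lbmol/h.
Outlet amounts (n = n₀ + Σ ν·ξ):
  D: 122.3 − 2(48.92) = 24.46
  G: 0 + 1(48.92) − 1(33.14) = 15.78
  B: 0 + 1(33.14) = 33.14
Total out = 73.38 lbmol/h; y_G = 15.78 / 73.38 = 0.215.

0.215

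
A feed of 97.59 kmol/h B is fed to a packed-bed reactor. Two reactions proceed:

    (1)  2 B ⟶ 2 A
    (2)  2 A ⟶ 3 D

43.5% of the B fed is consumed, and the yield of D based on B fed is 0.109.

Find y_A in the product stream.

Conversion of B: B consumed = 2ξ₁ = 0.435 × 97.59 → ξ₁ = 21.23 kmol/h.
Yield of D: 3ξ₂ / 97.59 = 0.109 → ξ₂ = 3.546 kmol/h.
Outlet amounts (n = n₀ + Σ ν·ξ):
  B: 97.59 − 2(21.23) = 55.14
  A: 0 + 2(21.23) − 2(3.546) = 35.36
  D: 0 + 3(3.546) = 10.64
Total out = 101.1 kmol/h; y_A = 35.36 / 101.1 = 0.3496.

0.35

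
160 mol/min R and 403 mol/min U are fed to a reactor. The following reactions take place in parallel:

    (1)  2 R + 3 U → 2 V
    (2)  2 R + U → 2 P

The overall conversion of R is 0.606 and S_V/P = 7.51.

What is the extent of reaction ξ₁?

ξ₁ = 42.8 mol/min

Conversion of R: R consumed = 0.606 × 160 = 96.96 mol/min = 2ξ₁ + 2ξ₂.
Selectivity: 2ξ₁ / (2ξ₂) = 7.51 → ξ₁ = 7.51 ξ₂.
Substitute: (2·7.51 + 2) ξ₂ = 96.96 → ξ₂ = 5.697 mol/min, ξ₁ = 42.78 mol/min.
Outlet amounts (n = n₀ + Σ ν·ξ):
  R: 160 − 2(42.78) − 2(5.697) = 63.04
  U: 403 − 3(42.78) − 1(5.697) = 269
  V: 0 + 2(42.78) = 85.57
  P: 0 + 2(5.697) = 11.39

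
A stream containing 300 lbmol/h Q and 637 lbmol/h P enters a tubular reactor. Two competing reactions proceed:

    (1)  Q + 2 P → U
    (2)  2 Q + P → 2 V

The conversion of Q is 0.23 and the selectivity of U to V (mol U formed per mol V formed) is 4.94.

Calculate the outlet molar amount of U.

Conversion of Q: Q consumed = 0.23 × 300 = 69 lbmol/h = 1ξ₁ + 2ξ₂.
Selectivity: 1ξ₁ / (2ξ₂) = 4.94 → ξ₁ = 9.88 ξ₂.
Substitute: (1·9.88 + 2) ξ₂ = 69 → ξ₂ = 5.808 lbmol/h, ξ₁ = 57.38 lbmol/h.
Outlet amounts (n = n₀ + Σ ν·ξ):
  Q: 300 − 1(57.38) − 2(5.808) = 231
  P: 637 − 2(57.38) − 1(5.808) = 516.4
  U: 0 + 1(57.38) = 57.38
  V: 0 + 2(5.808) = 11.62

57.4 lbmol/h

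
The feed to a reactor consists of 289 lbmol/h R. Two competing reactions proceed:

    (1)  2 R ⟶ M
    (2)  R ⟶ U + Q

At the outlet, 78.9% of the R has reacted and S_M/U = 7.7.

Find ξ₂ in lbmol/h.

ξ₂ = 13.9 lbmol/h

Conversion of R: R consumed = 0.789 × 289 = 228 lbmol/h = 2ξ₁ + 1ξ₂.
Selectivity: 1ξ₁ / (1ξ₂) = 7.7 → ξ₁ = 7.7 ξ₂.
Substitute: (2·7.7 + 1) ξ₂ = 228 → ξ₂ = 13.9 lbmol/h, ξ₁ = 107.1 lbmol/h.
Outlet amounts (n = n₀ + Σ ν·ξ):
  R: 289 − 2(107.1) − 1(13.9) = 60.98
  M: 0 + 1(107.1) = 107.1
  U: 0 + 1(13.9) = 13.9
  Q: 0 + 1(13.9) = 13.9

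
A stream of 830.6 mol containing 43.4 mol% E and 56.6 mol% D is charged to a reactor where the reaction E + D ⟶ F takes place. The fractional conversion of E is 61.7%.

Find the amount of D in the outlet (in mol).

248 mol

E reacted = 0.617 × 360.5 = 222.4 mol; ν_E = −1, so ξ = 222.4/1 = 222.4 mol.
Outlet amounts (n = n₀ + ν ξ):
  E: 360.5 − 1(222.4) = 138.1
  D: 470.1 − 1(222.4) = 247.7
  F: 0 + 1(222.4) = 222.4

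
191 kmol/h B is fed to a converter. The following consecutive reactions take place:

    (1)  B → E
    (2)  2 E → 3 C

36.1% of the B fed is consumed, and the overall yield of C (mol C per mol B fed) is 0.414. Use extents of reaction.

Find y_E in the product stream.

0.0747

Conversion of B: B consumed = 1ξ₁ = 0.361 × 191 → ξ₁ = 68.95 kmol/h.
Yield of C: 3ξ₂ / 191 = 0.414 → ξ₂ = 26.36 kmol/h.
Outlet amounts (n = n₀ + Σ ν·ξ):
  B: 191 − 1(68.95) = 122
  E: 0 + 1(68.95) − 2(26.36) = 16.23
  C: 0 + 3(26.36) = 79.07
Total out = 217.4 kmol/h; y_E = 16.23 / 217.4 = 0.07469.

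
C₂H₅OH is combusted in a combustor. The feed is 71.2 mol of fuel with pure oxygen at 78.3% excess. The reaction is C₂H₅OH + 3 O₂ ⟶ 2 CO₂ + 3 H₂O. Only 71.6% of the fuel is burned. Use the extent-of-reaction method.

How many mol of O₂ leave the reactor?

Stoichiometric O₂ = 3 × 71.2 = 213.6 mol; O₂ fed = 213.6 × 1.783 = 380.8 mol.
Fuel reacted = 0.716 × 71.2 → ξ = 50.98 mol.
Outlet (n = n₀ + ν ξ):
  C₂H₅OH: 71.2 − 1(50.98) = 20.22
  O₂: 380.8 − 3(50.98) = 227.9
  CO₂: 0 + 2(50.98) = 102
  H₂O: 0 + 3(50.98) = 152.9

228 mol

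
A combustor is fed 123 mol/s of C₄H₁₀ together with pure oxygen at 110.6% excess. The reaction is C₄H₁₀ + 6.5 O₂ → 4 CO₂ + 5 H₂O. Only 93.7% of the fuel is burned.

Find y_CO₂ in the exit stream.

0.233

Stoichiometric O₂ = 6.5 × 123 = 799.5 mol/s; O₂ fed = 799.5 × 2.106 = 1684 mol/s.
Fuel reacted = 0.937 × 123 → ξ = 115.3 mol/s.
Outlet (n = n₀ + ν ξ):
  C₄H₁₀: 123 − 1(115.3) = 7.749
  O₂: 1684 − 6.5(115.3) = 934.6
  CO₂: 0 + 4(115.3) = 461
  H₂O: 0 + 5(115.3) = 576.3
Total out = 1980 mol/s; y_CO₂ = 461 / 1980 = 0.2329.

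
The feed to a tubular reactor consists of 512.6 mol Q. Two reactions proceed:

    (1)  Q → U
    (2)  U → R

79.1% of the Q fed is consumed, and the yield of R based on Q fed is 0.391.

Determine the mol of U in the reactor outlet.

205 mol

Conversion of Q: Q consumed = 1ξ₁ = 0.791 × 512.6 → ξ₁ = 405.5 mol.
Yield of R: 1ξ₂ / 512.6 = 0.391 → ξ₂ = 200.4 mol.
Outlet amounts (n = n₀ + Σ ν·ξ):
  Q: 512.6 − 1(405.5) = 107.1
  U: 0 + 1(405.5) − 1(200.4) = 205
  R: 0 + 1(200.4) = 200.4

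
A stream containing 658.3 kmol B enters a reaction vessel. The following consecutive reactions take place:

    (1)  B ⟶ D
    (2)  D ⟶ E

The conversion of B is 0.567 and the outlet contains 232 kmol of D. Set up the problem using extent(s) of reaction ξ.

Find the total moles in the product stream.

658 kmol

Conversion of B: B consumed = 1ξ₁ = 0.567 × 658.3 → ξ₁ = 373.3 kmol.
D balance: n_D = 0 + 1ξ₁ − 1ξ₂ = 232 → ξ₂ = (1·373.3 − 232)/1 = 141.3 kmol.
Outlet amounts (n = n₀ + Σ ν·ξ):
  B: 658.3 − 1(373.3) = 285
  D: 0 + 1(373.3) − 1(141.3) = 232
  E: 0 + 1(141.3) = 141.3
Total out = 285 + 232 + 141.3 = 658.3 kmol.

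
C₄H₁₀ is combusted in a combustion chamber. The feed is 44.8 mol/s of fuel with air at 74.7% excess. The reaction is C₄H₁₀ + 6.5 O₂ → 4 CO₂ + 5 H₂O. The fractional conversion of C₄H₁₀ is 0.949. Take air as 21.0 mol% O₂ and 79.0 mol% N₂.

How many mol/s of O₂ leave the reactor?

Stoichiometric O₂ = 6.5 × 44.8 = 291.2 mol/s; O₂ fed = 291.2 × 1.747 = 508.7 mol/s.
N₂ fed = 508.7 × 79/21 = 1914 mol/s.
Fuel reacted = 0.949 × 44.8 → ξ = 42.52 mol/s.
Outlet (n = n₀ + ν ξ):
  C₄H₁₀: 44.8 − 1(42.52) = 2.285
  O₂: 508.7 − 6.5(42.52) = 232.4
  N₂: 1914 (inert)
  CO₂: 0 + 4(42.52) = 170.1
  H₂O: 0 + 5(42.52) = 212.6

232 mol/s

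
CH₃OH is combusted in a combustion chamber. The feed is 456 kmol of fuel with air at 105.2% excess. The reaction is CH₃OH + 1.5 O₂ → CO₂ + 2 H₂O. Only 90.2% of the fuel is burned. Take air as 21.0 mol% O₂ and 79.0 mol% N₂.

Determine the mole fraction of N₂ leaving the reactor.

0.719

Stoichiometric O₂ = 1.5 × 456 = 684 kmol; O₂ fed = 684 × 2.052 = 1404 kmol.
N₂ fed = 1404 × 79/21 = 5280 kmol.
Fuel reacted = 0.902 × 456 → ξ = 411.3 kmol.
Outlet (n = n₀ + ν ξ):
  CH₃OH: 456 − 1(411.3) = 44.69
  O₂: 1404 − 1.5(411.3) = 786.6
  N₂: 5280 (inert)
  CO₂: 0 + 1(411.3) = 411.3
  H₂O: 0 + 2(411.3) = 822.6
Total out = 7345 kmol; y_N₂ = 5280 / 7345 = 0.7188.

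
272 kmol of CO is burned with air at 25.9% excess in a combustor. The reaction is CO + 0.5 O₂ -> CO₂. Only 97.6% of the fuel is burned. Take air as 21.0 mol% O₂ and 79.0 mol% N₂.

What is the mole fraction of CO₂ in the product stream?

0.278

Stoichiometric O₂ = 0.5 × 272 = 136 kmol; O₂ fed = 136 × 1.259 = 171.2 kmol.
N₂ fed = 171.2 × 79/21 = 644.1 kmol.
Fuel reacted = 0.976 × 272 → ξ = 265.5 kmol.
Outlet (n = n₀ + ν ξ):
  CO: 272 − 1(265.5) = 6.528
  O₂: 171.2 − 0.5(265.5) = 38.49
  N₂: 644.1 (inert)
  CO₂: 0 + 1(265.5) = 265.5
Total out = 954.6 kmol; y_CO₂ = 265.5 / 954.6 = 0.2781.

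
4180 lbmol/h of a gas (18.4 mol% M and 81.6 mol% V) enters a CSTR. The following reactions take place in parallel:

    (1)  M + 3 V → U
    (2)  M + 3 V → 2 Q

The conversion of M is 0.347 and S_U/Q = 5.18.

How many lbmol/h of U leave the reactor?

243 lbmol/h

Conversion of M: M consumed = 0.347 × 769.1 = 266.9 lbmol/h = 1ξ₁ + 1ξ₂.
Selectivity: 1ξ₁ / (2ξ₂) = 5.18 → ξ₁ = 10.36 ξ₂.
Substitute: (1·10.36 + 1) ξ₂ = 266.9 → ξ₂ = 23.49 lbmol/h, ξ₁ = 243.4 lbmol/h.
Outlet amounts (n = n₀ + Σ ν·ξ):
  M: 769.1 − 1(243.4) − 1(23.49) = 502.2
  V: 3411 − 3(243.4) − 3(23.49) = 2610
  U: 0 + 1(243.4) = 243.4
  Q: 0 + 2(23.49) = 46.99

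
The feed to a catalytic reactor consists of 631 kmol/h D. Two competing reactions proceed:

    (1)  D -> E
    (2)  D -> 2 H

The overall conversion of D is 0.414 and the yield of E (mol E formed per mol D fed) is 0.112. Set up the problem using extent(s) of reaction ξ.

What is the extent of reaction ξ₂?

ξ₂ = 191 kmol/h

Yield of E: 1ξ₁ / 631 = 0.112 → ξ₁ = 70.67 kmol/h.
Conversion of D: 1ξ₁ + 1ξ₂ = 0.414 × 631 = 261.2 → ξ₂ = 190.6 kmol/h.
Outlet amounts (n = n₀ + Σ ν·ξ):
  D: 631 − 1(70.67) − 1(190.6) = 369.8
  E: 0 + 1(70.67) = 70.67
  H: 0 + 2(190.6) = 381.1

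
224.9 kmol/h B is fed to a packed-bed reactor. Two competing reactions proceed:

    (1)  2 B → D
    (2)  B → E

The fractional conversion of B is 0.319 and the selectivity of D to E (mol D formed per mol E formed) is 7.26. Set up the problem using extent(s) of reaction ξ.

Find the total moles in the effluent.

Conversion of B: B consumed = 0.319 × 224.9 = 71.74 kmol/h = 2ξ₁ + 1ξ₂.
Selectivity: 1ξ₁ / (1ξ₂) = 7.26 → ξ₁ = 7.26 ξ₂.
Substitute: (2·7.26 + 1) ξ₂ = 71.74 → ξ₂ = 4.623 kmol/h, ξ₁ = 33.56 kmol/h.
Outlet amounts (n = n₀ + Σ ν·ξ):
  B: 224.9 − 2(33.56) − 1(4.623) = 153.2
  D: 0 + 1(33.56) = 33.56
  E: 0 + 1(4.623) = 4.623
Total out = 153.2 + 33.56 + 4.623 = 191.3 kmol/h.

191 kmol/h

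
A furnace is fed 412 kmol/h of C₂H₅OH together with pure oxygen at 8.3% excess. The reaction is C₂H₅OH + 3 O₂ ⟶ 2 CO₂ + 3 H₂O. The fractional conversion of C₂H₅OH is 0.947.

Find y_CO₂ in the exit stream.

0.365

Stoichiometric O₂ = 3 × 412 = 1236 kmol/h; O₂ fed = 1236 × 1.083 = 1339 kmol/h.
Fuel reacted = 0.947 × 412 → ξ = 390.2 kmol/h.
Outlet (n = n₀ + ν ξ):
  C₂H₅OH: 412 − 1(390.2) = 21.84
  O₂: 1339 − 3(390.2) = 168.1
  CO₂: 0 + 2(390.2) = 780.3
  H₂O: 0 + 3(390.2) = 1170
Total out = 2141 kmol/h; y_CO₂ = 780.3 / 2141 = 0.3645.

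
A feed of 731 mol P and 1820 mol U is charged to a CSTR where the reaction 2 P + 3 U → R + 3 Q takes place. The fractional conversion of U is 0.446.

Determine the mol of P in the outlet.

190 mol

U reacted = 0.446 × 1820 = 811.7 mol; ν_U = −3, so ξ = 811.7/3 = 270.6 mol.
Outlet amounts (n = n₀ + ν ξ):
  P: 731 − 2(270.6) = 189.9
  U: 1820 − 3(270.6) = 1008
  R: 0 + 1(270.6) = 270.6
  Q: 0 + 3(270.6) = 811.7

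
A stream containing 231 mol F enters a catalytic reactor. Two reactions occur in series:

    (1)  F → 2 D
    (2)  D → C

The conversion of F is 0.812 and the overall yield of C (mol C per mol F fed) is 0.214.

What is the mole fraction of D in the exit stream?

0.778

Conversion of F: F consumed = 1ξ₁ = 0.812 × 231 → ξ₁ = 187.6 mol.
Yield of C: 1ξ₂ / 231 = 0.214 → ξ₂ = 49.43 mol.
Outlet amounts (n = n₀ + Σ ν·ξ):
  F: 231 − 1(187.6) = 43.43
  D: 0 + 2(187.6) − 1(49.43) = 325.7
  C: 0 + 1(49.43) = 49.43
Total out = 418.6 mol; y_D = 325.7 / 418.6 = 0.7781.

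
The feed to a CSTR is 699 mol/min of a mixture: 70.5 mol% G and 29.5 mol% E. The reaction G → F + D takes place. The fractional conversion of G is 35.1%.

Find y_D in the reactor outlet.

0.198

G reacted = 0.351 × 492.8 = 173 mol/min; ν_G = −1, so ξ = 173/1 = 173 mol/min.
Outlet amounts (n = n₀ + ν ξ):
  G: 492.8 − 1(173) = 319.8
  F: 0 + 1(173) = 173
  D: 0 + 1(173) = 173
  E: 206.2 (inert)
Total out = 872 mol/min; y_D = 173 / 872 = 0.1984.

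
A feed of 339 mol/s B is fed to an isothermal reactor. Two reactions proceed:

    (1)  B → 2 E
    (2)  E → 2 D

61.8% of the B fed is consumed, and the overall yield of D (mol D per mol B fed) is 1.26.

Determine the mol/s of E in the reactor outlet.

205 mol/s

Conversion of B: B consumed = 1ξ₁ = 0.618 × 339 → ξ₁ = 209.5 mol/s.
Yield of D: 2ξ₂ / 339 = 1.26 → ξ₂ = 213.6 mol/s.
Outlet amounts (n = n₀ + Σ ν·ξ):
  B: 339 − 1(209.5) = 129.5
  E: 0 + 2(209.5) − 1(213.6) = 205.4
  D: 0 + 2(213.6) = 427.1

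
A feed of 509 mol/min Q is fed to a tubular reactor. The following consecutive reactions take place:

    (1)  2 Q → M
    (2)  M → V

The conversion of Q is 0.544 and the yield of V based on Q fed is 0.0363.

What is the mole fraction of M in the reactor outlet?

0.324

Conversion of Q: Q consumed = 2ξ₁ = 0.544 × 509 → ξ₁ = 138.4 mol/min.
Yield of V: 1ξ₂ / 509 = 0.0363 → ξ₂ = 18.48 mol/min.
Outlet amounts (n = n₀ + Σ ν·ξ):
  Q: 509 − 2(138.4) = 232.1
  M: 0 + 1(138.4) − 1(18.48) = 120
  V: 0 + 1(18.48) = 18.48
Total out = 370.6 mol/min; y_M = 120 / 370.6 = 0.3238.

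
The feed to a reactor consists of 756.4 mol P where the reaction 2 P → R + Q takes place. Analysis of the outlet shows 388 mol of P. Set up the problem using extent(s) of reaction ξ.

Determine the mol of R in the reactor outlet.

For P: n = n₀ − 2ξ → 388 = 756.4 − 2ξ, giving ξ = 184.2 mol.
Outlet amounts (n = n₀ + ν ξ):
  P: 756.4 − 2(184.2) = 388
  R: 0 + 1(184.2) = 184.2
  Q: 0 + 1(184.2) = 184.2

184 mol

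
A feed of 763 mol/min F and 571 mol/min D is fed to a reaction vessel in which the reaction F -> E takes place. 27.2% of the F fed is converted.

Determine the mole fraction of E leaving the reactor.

F reacted = 0.272 × 763 = 207.5 mol/min; ν_F = −1, so ξ = 207.5/1 = 207.5 mol/min.
Outlet amounts (n = n₀ + ν ξ):
  F: 763 − 1(207.5) = 555.5
  E: 0 + 1(207.5) = 207.5
  D: 571 (inert)
Total out = 1334 mol/min; y_E = 207.5 / 1334 = 0.1556.

0.156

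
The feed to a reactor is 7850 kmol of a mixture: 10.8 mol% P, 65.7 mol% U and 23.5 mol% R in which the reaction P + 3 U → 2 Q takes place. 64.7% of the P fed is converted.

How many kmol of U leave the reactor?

3510 kmol

P reacted = 0.647 × 847.8 = 548.5 kmol; ν_P = −1, so ξ = 548.5/1 = 548.5 kmol.
Outlet amounts (n = n₀ + ν ξ):
  P: 847.8 − 1(548.5) = 299.3
  U: 5157 − 3(548.5) = 3512
  Q: 0 + 2(548.5) = 1097
  R: 1845 (inert)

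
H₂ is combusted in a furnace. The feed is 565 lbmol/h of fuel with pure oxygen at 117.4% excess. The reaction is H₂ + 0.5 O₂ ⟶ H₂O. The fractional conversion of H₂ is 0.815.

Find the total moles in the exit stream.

Stoichiometric O₂ = 0.5 × 565 = 282.5 lbmol/h; O₂ fed = 282.5 × 2.174 = 614.2 lbmol/h.
Fuel reacted = 0.815 × 565 → ξ = 460.5 lbmol/h.
Outlet (n = n₀ + ν ξ):
  H₂: 565 − 1(460.5) = 104.5
  O₂: 614.2 − 0.5(460.5) = 383.9
  H₂O: 0 + 1(460.5) = 460.5
Total out = 104.5 + 383.9 + 460.5 = 948.9 lbmol/h.

949 lbmol/h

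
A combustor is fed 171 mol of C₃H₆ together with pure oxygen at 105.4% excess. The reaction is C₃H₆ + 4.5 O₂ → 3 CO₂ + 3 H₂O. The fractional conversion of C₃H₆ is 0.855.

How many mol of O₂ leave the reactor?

923 mol

Stoichiometric O₂ = 4.5 × 171 = 769.5 mol; O₂ fed = 769.5 × 2.054 = 1581 mol.
Fuel reacted = 0.855 × 171 → ξ = 146.2 mol.
Outlet (n = n₀ + ν ξ):
  C₃H₆: 171 − 1(146.2) = 24.8
  O₂: 1581 − 4.5(146.2) = 922.6
  CO₂: 0 + 3(146.2) = 438.6
  H₂O: 0 + 3(146.2) = 438.6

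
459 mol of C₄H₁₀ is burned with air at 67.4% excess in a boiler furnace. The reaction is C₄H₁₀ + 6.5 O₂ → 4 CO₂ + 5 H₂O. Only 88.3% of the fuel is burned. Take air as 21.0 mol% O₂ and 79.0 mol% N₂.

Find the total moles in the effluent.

Stoichiometric O₂ = 6.5 × 459 = 2984 mol; O₂ fed = 2984 × 1.674 = 4994 mol.
N₂ fed = 4994 × 79/21 = 18790 mol.
Fuel reacted = 0.883 × 459 → ξ = 405.3 mol.
Outlet (n = n₀ + ν ξ):
  C₄H₁₀: 459 − 1(405.3) = 53.7
  O₂: 4994 − 6.5(405.3) = 2360
  N₂: 18790 (inert)
  CO₂: 0 + 4(405.3) = 1621
  H₂O: 0 + 5(405.3) = 2026
Total out = 53.7 + 2360 + 18790 + 1621 + 2026 = 24850 mol.

24800 mol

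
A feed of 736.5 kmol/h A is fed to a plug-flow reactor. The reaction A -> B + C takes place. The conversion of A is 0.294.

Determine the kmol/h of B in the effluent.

217 kmol/h

A reacted = 0.294 × 736.5 = 216.5 kmol/h; ν_A = −1, so ξ = 216.5/1 = 216.5 kmol/h.
Outlet amounts (n = n₀ + ν ξ):
  A: 736.5 − 1(216.5) = 520
  B: 0 + 1(216.5) = 216.5
  C: 0 + 1(216.5) = 216.5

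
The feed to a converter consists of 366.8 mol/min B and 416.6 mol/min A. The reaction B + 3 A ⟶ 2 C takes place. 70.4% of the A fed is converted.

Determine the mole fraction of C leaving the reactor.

0.333

A reacted = 0.704 × 416.6 = 293.3 mol/min; ν_A = −3, so ξ = 293.3/3 = 97.76 mol/min.
Outlet amounts (n = n₀ + ν ξ):
  B: 366.8 − 1(97.76) = 269
  A: 416.6 − 3(97.76) = 123.3
  C: 0 + 2(97.76) = 195.5
Total out = 587.9 mol/min; y_C = 195.5 / 587.9 = 0.3326.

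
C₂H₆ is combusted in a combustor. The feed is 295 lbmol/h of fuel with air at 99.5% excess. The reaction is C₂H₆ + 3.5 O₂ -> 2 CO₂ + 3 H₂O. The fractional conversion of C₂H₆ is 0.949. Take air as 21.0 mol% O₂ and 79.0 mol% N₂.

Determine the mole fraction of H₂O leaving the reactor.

0.082

Stoichiometric O₂ = 3.5 × 295 = 1032 lbmol/h; O₂ fed = 1032 × 1.995 = 2060 lbmol/h.
N₂ fed = 2060 × 79/21 = 7749 lbmol/h.
Fuel reacted = 0.949 × 295 → ξ = 280 lbmol/h.
Outlet (n = n₀ + ν ξ):
  C₂H₆: 295 − 1(280) = 15.05
  O₂: 2060 − 3.5(280) = 1080
  N₂: 7749 (inert)
  CO₂: 0 + 2(280) = 559.9
  H₂O: 0 + 3(280) = 839.9
Total out = 10240 lbmol/h; y_H₂O = 839.9 / 10240 = 0.08199.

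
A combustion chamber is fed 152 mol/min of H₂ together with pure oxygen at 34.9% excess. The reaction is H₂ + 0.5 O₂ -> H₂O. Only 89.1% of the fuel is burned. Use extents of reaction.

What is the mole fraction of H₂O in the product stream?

Stoichiometric O₂ = 0.5 × 152 = 76 mol/min; O₂ fed = 76 × 1.349 = 102.5 mol/min.
Fuel reacted = 0.891 × 152 → ξ = 135.4 mol/min.
Outlet (n = n₀ + ν ξ):
  H₂: 152 − 1(135.4) = 16.57
  O₂: 102.5 − 0.5(135.4) = 34.81
  H₂O: 0 + 1(135.4) = 135.4
Total out = 186.8 mol/min; y_H₂O = 135.4 / 186.8 = 0.725.

0.725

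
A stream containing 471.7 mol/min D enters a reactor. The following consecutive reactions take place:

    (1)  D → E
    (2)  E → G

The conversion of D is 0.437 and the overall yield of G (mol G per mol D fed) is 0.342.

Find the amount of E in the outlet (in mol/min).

Conversion of D: D consumed = 1ξ₁ = 0.437 × 471.7 → ξ₁ = 206.1 mol/min.
Yield of G: 1ξ₂ / 471.7 = 0.342 → ξ₂ = 161.3 mol/min.
Outlet amounts (n = n₀ + Σ ν·ξ):
  D: 471.7 − 1(206.1) = 265.6
  E: 0 + 1(206.1) − 1(161.3) = 44.81
  G: 0 + 1(161.3) = 161.3

44.8 mol/min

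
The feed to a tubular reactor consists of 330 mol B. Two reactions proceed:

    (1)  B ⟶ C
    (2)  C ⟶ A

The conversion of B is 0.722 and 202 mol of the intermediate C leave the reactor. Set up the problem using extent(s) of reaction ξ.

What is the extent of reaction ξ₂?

ξ₂ = 36.3 mol

Conversion of B: B consumed = 1ξ₁ = 0.722 × 330 → ξ₁ = 238.3 mol.
C balance: n_C = 0 + 1ξ₁ − 1ξ₂ = 202 → ξ₂ = (1·238.3 − 202)/1 = 36.26 mol.
Outlet amounts (n = n₀ + Σ ν·ξ):
  B: 330 − 1(238.3) = 91.74
  C: 0 + 1(238.3) − 1(36.26) = 202
  A: 0 + 1(36.26) = 36.26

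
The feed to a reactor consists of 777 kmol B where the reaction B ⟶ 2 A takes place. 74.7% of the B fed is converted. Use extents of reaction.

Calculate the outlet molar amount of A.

B reacted = 0.747 × 777 = 580.4 kmol; ν_B = −1, so ξ = 580.4/1 = 580.4 kmol.
Outlet amounts (n = n₀ + ν ξ):
  B: 777 − 1(580.4) = 196.6
  A: 0 + 2(580.4) = 1161

1160 kmol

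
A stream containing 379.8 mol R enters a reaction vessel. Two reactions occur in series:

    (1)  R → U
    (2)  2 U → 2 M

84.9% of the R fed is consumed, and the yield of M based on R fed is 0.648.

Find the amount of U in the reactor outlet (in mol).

Conversion of R: R consumed = 1ξ₁ = 0.849 × 379.8 → ξ₁ = 322.5 mol.
Yield of M: 2ξ₂ / 379.8 = 0.648 → ξ₂ = 123.1 mol.
Outlet amounts (n = n₀ + Σ ν·ξ):
  R: 379.8 − 1(322.5) = 57.35
  U: 0 + 1(322.5) − 2(123.1) = 76.34
  M: 0 + 2(123.1) = 246.1

76.3 mol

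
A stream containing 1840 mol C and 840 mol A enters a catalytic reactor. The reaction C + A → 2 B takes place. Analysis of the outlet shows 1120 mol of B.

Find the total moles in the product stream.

For B: n = n₀ + 2ξ → 1120 = 0 + 2ξ, giving ξ = 560 mol.
Outlet amounts (n = n₀ + ν ξ):
  C: 1840 − 1(560) = 1280
  A: 840 − 1(560) = 280
  B: 0 + 2(560) = 1120
Total out = 1280 + 280 + 1120 = 2680 mol.

2680 mol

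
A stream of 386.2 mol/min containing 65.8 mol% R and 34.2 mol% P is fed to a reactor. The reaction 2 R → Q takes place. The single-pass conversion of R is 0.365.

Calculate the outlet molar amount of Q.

R reacted = 0.365 × 254.1 = 92.75 mol/min; ν_R = −2, so ξ = 92.75/2 = 46.38 mol/min.
Outlet amounts (n = n₀ + ν ξ):
  R: 254.1 − 2(46.38) = 161.4
  Q: 0 + 1(46.38) = 46.38
  P: 132.1 (inert)

46.4 mol/min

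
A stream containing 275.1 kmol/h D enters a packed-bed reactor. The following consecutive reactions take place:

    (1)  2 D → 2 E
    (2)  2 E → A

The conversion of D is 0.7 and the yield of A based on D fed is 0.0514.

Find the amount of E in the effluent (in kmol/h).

Conversion of D: D consumed = 2ξ₁ = 0.7 × 275.1 → ξ₁ = 96.28 kmol/h.
Yield of A: 1ξ₂ / 275.1 = 0.0514 → ξ₂ = 14.14 kmol/h.
Outlet amounts (n = n₀ + Σ ν·ξ):
  D: 275.1 − 2(96.28) = 82.53
  E: 0 + 2(96.28) − 2(14.14) = 164.3
  A: 0 + 1(14.14) = 14.14

164 kmol/h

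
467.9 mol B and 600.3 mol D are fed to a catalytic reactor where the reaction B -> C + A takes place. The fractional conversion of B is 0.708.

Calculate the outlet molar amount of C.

331 mol

B reacted = 0.708 × 467.9 = 331.3 mol; ν_B = −1, so ξ = 331.3/1 = 331.3 mol.
Outlet amounts (n = n₀ + ν ξ):
  B: 467.9 − 1(331.3) = 136.6
  C: 0 + 1(331.3) = 331.3
  A: 0 + 1(331.3) = 331.3
  D: 600.3 (inert)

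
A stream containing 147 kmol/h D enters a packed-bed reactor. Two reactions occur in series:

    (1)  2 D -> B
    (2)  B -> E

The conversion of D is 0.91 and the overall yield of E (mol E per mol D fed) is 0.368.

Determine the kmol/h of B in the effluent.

12.8 kmol/h

Conversion of D: D consumed = 2ξ₁ = 0.91 × 147 → ξ₁ = 66.89 kmol/h.
Yield of E: 1ξ₂ / 147 = 0.368 → ξ₂ = 54.1 kmol/h.
Outlet amounts (n = n₀ + Σ ν·ξ):
  D: 147 − 2(66.89) = 13.23
  B: 0 + 1(66.89) − 1(54.1) = 12.79
  E: 0 + 1(54.1) = 54.1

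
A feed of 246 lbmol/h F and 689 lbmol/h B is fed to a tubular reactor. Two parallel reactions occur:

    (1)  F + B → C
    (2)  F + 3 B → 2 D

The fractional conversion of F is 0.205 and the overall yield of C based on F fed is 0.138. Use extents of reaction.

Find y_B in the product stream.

0.698

Yield of C: 1ξ₁ / 246 = 0.138 → ξ₁ = 33.95 lbmol/h.
Conversion of F: 1ξ₁ + 1ξ₂ = 0.205 × 246 = 50.43 → ξ₂ = 16.48 lbmol/h.
Outlet amounts (n = n₀ + Σ ν·ξ):
  F: 246 − 1(33.95) − 1(16.48) = 195.6
  B: 689 − 1(33.95) − 3(16.48) = 605.6
  C: 0 + 1(33.95) = 33.95
  D: 0 + 2(16.48) = 32.96
Total out = 868.1 lbmol/h; y_B = 605.6 / 868.1 = 0.6976.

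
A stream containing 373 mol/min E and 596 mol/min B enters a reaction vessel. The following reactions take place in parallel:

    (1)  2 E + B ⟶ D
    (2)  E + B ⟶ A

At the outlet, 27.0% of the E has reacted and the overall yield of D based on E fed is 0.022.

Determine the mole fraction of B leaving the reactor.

Yield of D: 1ξ₁ / 373 = 0.022 → ξ₁ = 8.206 mol/min.
Conversion of E: 2ξ₁ + 1ξ₂ = 0.27 × 373 = 100.7 → ξ₂ = 84.3 mol/min.
Outlet amounts (n = n₀ + Σ ν·ξ):
  E: 373 − 2(8.206) − 1(84.3) = 272.3
  B: 596 − 1(8.206) − 1(84.3) = 503.5
  D: 0 + 1(8.206) = 8.206
  A: 0 + 1(84.3) = 84.3
Total out = 868.3 mol/min; y_B = 503.5 / 868.3 = 0.5799.

0.58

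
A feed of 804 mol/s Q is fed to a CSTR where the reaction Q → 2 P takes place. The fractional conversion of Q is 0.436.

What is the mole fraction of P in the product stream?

0.607

Q reacted = 0.436 × 804 = 350.5 mol/s; ν_Q = −1, so ξ = 350.5/1 = 350.5 mol/s.
Outlet amounts (n = n₀ + ν ξ):
  Q: 804 − 1(350.5) = 453.5
  P: 0 + 2(350.5) = 701.1
Total out = 1155 mol/s; y_P = 701.1 / 1155 = 0.6072.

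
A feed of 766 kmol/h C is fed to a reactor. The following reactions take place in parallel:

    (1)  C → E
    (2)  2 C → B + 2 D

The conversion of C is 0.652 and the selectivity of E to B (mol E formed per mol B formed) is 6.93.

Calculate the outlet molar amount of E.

Conversion of C: C consumed = 0.652 × 766 = 499.4 kmol/h = 1ξ₁ + 2ξ₂.
Selectivity: 1ξ₁ / (1ξ₂) = 6.93 → ξ₁ = 6.93 ξ₂.
Substitute: (1·6.93 + 2) ξ₂ = 499.4 → ξ₂ = 55.93 kmol/h, ξ₁ = 387.6 kmol/h.
Outlet amounts (n = n₀ + Σ ν·ξ):
  C: 766 − 1(387.6) − 2(55.93) = 266.6
  E: 0 + 1(387.6) = 387.6
  B: 0 + 1(55.93) = 55.93
  D: 0 + 2(55.93) = 111.9

388 kmol/h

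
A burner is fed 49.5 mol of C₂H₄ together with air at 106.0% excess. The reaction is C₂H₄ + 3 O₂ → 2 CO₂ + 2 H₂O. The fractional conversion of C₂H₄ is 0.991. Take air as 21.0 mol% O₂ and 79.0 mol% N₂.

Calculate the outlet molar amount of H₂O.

98.1 mol

Stoichiometric O₂ = 3 × 49.5 = 148.5 mol; O₂ fed = 148.5 × 2.060 = 305.9 mol.
N₂ fed = 305.9 × 79/21 = 1151 mol.
Fuel reacted = 0.991 × 49.5 → ξ = 49.05 mol.
Outlet (n = n₀ + ν ξ):
  C₂H₄: 49.5 − 1(49.05) = 0.4455
  O₂: 305.9 − 3(49.05) = 158.7
  N₂: 1151 (inert)
  CO₂: 0 + 2(49.05) = 98.11
  H₂O: 0 + 2(49.05) = 98.11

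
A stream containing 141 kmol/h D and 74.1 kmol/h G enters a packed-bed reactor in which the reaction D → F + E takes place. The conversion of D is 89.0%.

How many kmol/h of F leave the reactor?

D reacted = 0.89 × 141 = 125.5 kmol/h; ν_D = −1, so ξ = 125.5/1 = 125.5 kmol/h.
Outlet amounts (n = n₀ + ν ξ):
  D: 141 − 1(125.5) = 15.51
  F: 0 + 1(125.5) = 125.5
  E: 0 + 1(125.5) = 125.5
  G: 74.1 (inert)

125 kmol/h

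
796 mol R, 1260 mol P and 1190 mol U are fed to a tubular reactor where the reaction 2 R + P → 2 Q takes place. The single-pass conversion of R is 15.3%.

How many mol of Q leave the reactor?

122 mol

R reacted = 0.153 × 796 = 121.8 mol; ν_R = −2, so ξ = 121.8/2 = 60.89 mol.
Outlet amounts (n = n₀ + ν ξ):
  R: 796 − 2(60.89) = 674.2
  P: 1260 − 1(60.89) = 1199
  Q: 0 + 2(60.89) = 121.8
  U: 1190 (inert)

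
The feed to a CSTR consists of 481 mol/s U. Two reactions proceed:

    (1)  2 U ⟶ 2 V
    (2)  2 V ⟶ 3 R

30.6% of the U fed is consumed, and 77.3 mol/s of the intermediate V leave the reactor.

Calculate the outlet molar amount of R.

Conversion of U: U consumed = 2ξ₁ = 0.306 × 481 → ξ₁ = 73.59 mol/s.
V balance: n_V = 0 + 2ξ₁ − 2ξ₂ = 77.3 → ξ₂ = (2·73.59 − 77.3)/2 = 34.94 mol/s.
Outlet amounts (n = n₀ + Σ ν·ξ):
  U: 481 − 2(73.59) = 333.8
  V: 0 + 2(73.59) − 2(34.94) = 77.3
  R: 0 + 3(34.94) = 104.8

105 mol/s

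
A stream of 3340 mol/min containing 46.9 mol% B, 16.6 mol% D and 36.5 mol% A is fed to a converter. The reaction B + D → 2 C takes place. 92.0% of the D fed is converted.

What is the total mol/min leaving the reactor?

D reacted = 0.92 × 554.4 = 510.1 mol/min; ν_D = −1, so ξ = 510.1/1 = 510.1 mol/min.
Outlet amounts (n = n₀ + ν ξ):
  B: 1566 − 1(510.1) = 1056
  D: 554.4 − 1(510.1) = 44.36
  C: 0 + 2(510.1) = 1020
  A: 1219 (inert)
Total out = 1056 + 44.36 + 1020 + 1219 = 3340 mol/min.

3340 mol/min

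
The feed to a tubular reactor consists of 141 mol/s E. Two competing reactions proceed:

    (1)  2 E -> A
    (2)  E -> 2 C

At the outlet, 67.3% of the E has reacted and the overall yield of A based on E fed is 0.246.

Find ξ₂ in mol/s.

ξ₂ = 25.5 mol/s

Yield of A: 1ξ₁ / 141 = 0.246 → ξ₁ = 34.69 mol/s.
Conversion of E: 2ξ₁ + 1ξ₂ = 0.673 × 141 = 94.89 → ξ₂ = 25.52 mol/s.
Outlet amounts (n = n₀ + Σ ν·ξ):
  E: 141 − 2(34.69) − 1(25.52) = 46.11
  A: 0 + 1(34.69) = 34.69
  C: 0 + 2(25.52) = 51.04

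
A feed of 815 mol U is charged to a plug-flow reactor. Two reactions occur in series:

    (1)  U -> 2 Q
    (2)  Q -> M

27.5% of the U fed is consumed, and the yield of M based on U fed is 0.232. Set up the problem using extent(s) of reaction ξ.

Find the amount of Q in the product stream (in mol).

Conversion of U: U consumed = 1ξ₁ = 0.275 × 815 → ξ₁ = 224.1 mol.
Yield of M: 1ξ₂ / 815 = 0.232 → ξ₂ = 189.1 mol.
Outlet amounts (n = n₀ + Σ ν·ξ):
  U: 815 − 1(224.1) = 590.9
  Q: 0 + 2(224.1) − 1(189.1) = 259.2
  M: 0 + 1(189.1) = 189.1

259 mol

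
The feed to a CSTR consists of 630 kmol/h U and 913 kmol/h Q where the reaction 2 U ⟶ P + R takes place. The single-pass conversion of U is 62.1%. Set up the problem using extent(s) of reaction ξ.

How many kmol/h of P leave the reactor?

U reacted = 0.621 × 630 = 391.2 kmol/h; ν_U = −2, so ξ = 391.2/2 = 195.6 kmol/h.
Outlet amounts (n = n₀ + ν ξ):
  U: 630 − 2(195.6) = 238.8
  P: 0 + 1(195.6) = 195.6
  R: 0 + 1(195.6) = 195.6
  Q: 913 (inert)

196 kmol/h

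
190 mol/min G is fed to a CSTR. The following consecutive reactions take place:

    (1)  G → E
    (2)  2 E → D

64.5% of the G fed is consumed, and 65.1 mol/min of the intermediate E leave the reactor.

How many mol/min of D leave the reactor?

Conversion of G: G consumed = 1ξ₁ = 0.645 × 190 → ξ₁ = 122.5 mol/min.
E balance: n_E = 0 + 1ξ₁ − 2ξ₂ = 65.1 → ξ₂ = (1·122.5 − 65.1)/2 = 28.73 mol/min.
Outlet amounts (n = n₀ + Σ ν·ξ):
  G: 190 − 1(122.5) = 67.45
  E: 0 + 1(122.5) − 2(28.73) = 65.1
  D: 0 + 1(28.73) = 28.73

28.7 mol/min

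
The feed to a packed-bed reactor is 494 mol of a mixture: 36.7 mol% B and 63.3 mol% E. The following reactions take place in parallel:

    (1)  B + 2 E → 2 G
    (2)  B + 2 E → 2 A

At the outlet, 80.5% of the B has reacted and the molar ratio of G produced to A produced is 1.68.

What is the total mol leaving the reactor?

348 mol

Conversion of B: B consumed = 0.805 × 181.3 = 145.9 mol = 1ξ₁ + 1ξ₂.
Selectivity: 2ξ₁ / (2ξ₂) = 1.68 → ξ₁ = 1.68 ξ₂.
Substitute: (1·1.68 + 1) ξ₂ = 145.9 → ξ₂ = 54.46 mol, ξ₁ = 91.49 mol.
Outlet amounts (n = n₀ + Σ ν·ξ):
  B: 181.3 − 1(91.49) − 1(54.46) = 35.35
  E: 312.7 − 2(91.49) − 2(54.46) = 20.81
  G: 0 + 2(91.49) = 183
  A: 0 + 2(54.46) = 108.9
Total out = 35.35 + 20.81 + 183 + 108.9 = 348.1 mol.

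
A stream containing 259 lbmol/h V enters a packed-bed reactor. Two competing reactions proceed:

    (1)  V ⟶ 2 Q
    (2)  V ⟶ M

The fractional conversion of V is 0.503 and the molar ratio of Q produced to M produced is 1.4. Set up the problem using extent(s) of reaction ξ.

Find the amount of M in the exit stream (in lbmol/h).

76.6 lbmol/h

Conversion of V: V consumed = 0.503 × 259 = 130.3 lbmol/h = 1ξ₁ + 1ξ₂.
Selectivity: 2ξ₁ / (1ξ₂) = 1.4 → ξ₁ = 0.7 ξ₂.
Substitute: (1·0.7 + 1) ξ₂ = 130.3 → ξ₂ = 76.63 lbmol/h, ξ₁ = 53.64 lbmol/h.
Outlet amounts (n = n₀ + Σ ν·ξ):
  V: 259 − 1(53.64) − 1(76.63) = 128.7
  Q: 0 + 2(53.64) = 107.3
  M: 0 + 1(76.63) = 76.63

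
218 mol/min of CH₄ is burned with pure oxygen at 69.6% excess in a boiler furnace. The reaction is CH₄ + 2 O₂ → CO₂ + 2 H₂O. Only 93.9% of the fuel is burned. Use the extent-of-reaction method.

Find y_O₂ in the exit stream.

Stoichiometric O₂ = 2 × 218 = 436 mol/min; O₂ fed = 436 × 1.696 = 739.5 mol/min.
Fuel reacted = 0.939 × 218 → ξ = 204.7 mol/min.
Outlet (n = n₀ + ν ξ):
  CH₄: 218 − 1(204.7) = 13.3
  O₂: 739.5 − 2(204.7) = 330.1
  CO₂: 0 + 1(204.7) = 204.7
  H₂O: 0 + 2(204.7) = 409.4
Total out = 957.5 mol/min; y_O₂ = 330.1 / 957.5 = 0.3447.

0.345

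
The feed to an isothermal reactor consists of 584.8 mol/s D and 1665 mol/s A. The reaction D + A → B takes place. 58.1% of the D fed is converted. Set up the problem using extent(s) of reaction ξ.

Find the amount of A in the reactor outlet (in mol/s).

D reacted = 0.581 × 584.8 = 339.8 mol/s; ν_D = −1, so ξ = 339.8/1 = 339.8 mol/s.
Outlet amounts (n = n₀ + ν ξ):
  D: 584.8 − 1(339.8) = 245
  A: 1665 − 1(339.8) = 1325
  B: 0 + 1(339.8) = 339.8

1330 mol/s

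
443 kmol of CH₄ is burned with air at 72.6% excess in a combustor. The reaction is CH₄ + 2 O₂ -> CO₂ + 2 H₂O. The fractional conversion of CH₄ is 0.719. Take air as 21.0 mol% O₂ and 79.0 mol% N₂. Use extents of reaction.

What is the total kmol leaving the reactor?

Stoichiometric O₂ = 2 × 443 = 886 kmol; O₂ fed = 886 × 1.726 = 1529 kmol.
N₂ fed = 1529 × 79/21 = 5753 kmol.
Fuel reacted = 0.719 × 443 → ξ = 318.5 kmol.
Outlet (n = n₀ + ν ξ):
  CH₄: 443 − 1(318.5) = 124.5
  O₂: 1529 − 2(318.5) = 892.2
  N₂: 5753 (inert)
  CO₂: 0 + 1(318.5) = 318.5
  H₂O: 0 + 2(318.5) = 637
Total out = 124.5 + 892.2 + 5753 + 318.5 + 637 = 7725 kmol.

7730 kmol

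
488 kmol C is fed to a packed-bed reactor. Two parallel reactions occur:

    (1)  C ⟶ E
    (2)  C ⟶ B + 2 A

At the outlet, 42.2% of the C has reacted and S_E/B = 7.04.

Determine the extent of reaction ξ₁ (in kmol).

Conversion of C: C consumed = 0.422 × 488 = 205.9 kmol = 1ξ₁ + 1ξ₂.
Selectivity: 1ξ₁ / (1ξ₂) = 7.04 → ξ₁ = 7.04 ξ₂.
Substitute: (1·7.04 + 1) ξ₂ = 205.9 → ξ₂ = 25.61 kmol, ξ₁ = 180.3 kmol.
Outlet amounts (n = n₀ + Σ ν·ξ):
  C: 488 − 1(180.3) − 1(25.61) = 282.1
  E: 0 + 1(180.3) = 180.3
  B: 0 + 1(25.61) = 25.61
  A: 0 + 2(25.61) = 51.23

ξ₁ = 180 kmol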